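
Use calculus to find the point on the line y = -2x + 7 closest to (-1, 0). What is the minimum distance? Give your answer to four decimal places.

Minimize D(x)^2 = (x + 1)^2 + (-2x + 7)^2.
d/dx[D^2] = 2(x + 1) + 2·(-2)·(-2x + 7) = 0 ⇒ x = 13/5.
Then y = 9/5 and the distance is √(81/5) ≈ 4.0249.

4.0249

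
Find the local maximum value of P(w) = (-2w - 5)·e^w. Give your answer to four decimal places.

0.0604

By the product rule, P'(w) = (-2w - 7)·e^w. Since e^w > 0, the only critical point is w = -7/2.
P''(-7/2) has the same sign as -2 < 0, so this is a local maximum.
P(-7/2) = (2)·e^(-7/2) ≈ 0.0604.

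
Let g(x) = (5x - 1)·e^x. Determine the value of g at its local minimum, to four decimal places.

Differentiating with the product rule gives g'(x) = (5x + 4)·e^x. Since e^x > 0, the only critical point is x = -4/5.
g''(-4/5) has the same sign as 5 > 0, so this is a local minimum.
g(-4/5) = (-5)·e^(-4/5) ≈ -2.2466.

-2.2466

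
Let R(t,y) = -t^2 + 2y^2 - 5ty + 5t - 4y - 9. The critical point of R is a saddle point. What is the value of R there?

-11

∂R/∂t = -2t - 5y + 5 = 0 and ∂R/∂y = -5t + 4y - 4 = 0, so (t, y) = (0, 1).
The Hessian has R_{tt} = -2, R_{yy} = 4, R_{ty} = -5, giving D = -33 < 0, so the point is a saddle point.
R(0, 1) = -11.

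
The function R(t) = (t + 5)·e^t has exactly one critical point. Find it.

-6

Differentiating with the product rule gives R'(t) = (t + 6)·e^t. Since e^t > 0, the only critical point is t = -6.
R''(-6) has the same sign as 1 > 0, so this is a local minimum.
R(-6) = (-1)·e^(-6) ≈ -0.0025.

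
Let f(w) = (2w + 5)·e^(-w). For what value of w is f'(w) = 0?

-3/2

Differentiating with the product rule gives f'(w) = (-2w - 3)·e^(-w). Since e^(-w) > 0, the only critical point is w = -3/2.
f''(-3/2) has the same sign as -2 < 0, so this is a local maximum.
f(-3/2) = (2)·e^(3/2) ≈ 8.9634.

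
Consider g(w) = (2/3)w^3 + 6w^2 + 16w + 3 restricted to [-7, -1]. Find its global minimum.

-131/3

g'(w) = 2w^2 + 12w + 16, which vanishes at w = -4 and w = -2.
Candidates: g(-7) = -131/3; g(-4) = -23/3; g(-2) = -31/3; g(-1) = -23/3.
Hence the absolute minimum is -131/3 at w = -7.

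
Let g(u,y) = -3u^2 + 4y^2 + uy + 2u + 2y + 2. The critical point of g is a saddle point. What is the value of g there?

∂g/∂u = -6u + y + 2 = 0 and ∂g/∂y = u + 8y + 2 = 0, so (u, y) = (2/7, -2/7).
The Hessian has g_{uu} = -6, g_{yy} = 8, g_{uy} = 1, giving D = -49 < 0, so the point is a saddle point.
g(2/7, -2/7) = 2.

2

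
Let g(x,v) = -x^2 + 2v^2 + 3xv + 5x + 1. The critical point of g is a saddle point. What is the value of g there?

67/17

∂g/∂x = -2x + 3v + 5 = 0 and ∂g/∂v = 3x + 4v = 0, so (x, v) = (20/17, -15/17).
The Hessian has g_{xx} = -2, g_{vv} = 4, g_{xv} = 3, giving D = -17 < 0, so the point is a saddle point.
g(20/17, -15/17) = 67/17.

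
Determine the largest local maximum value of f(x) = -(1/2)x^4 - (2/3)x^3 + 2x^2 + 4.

28/3

f'(x) = -2x^3 - 2x^2 + 4x. Setting f'(x) = 0 gives x ∈ {-2, 0, 1}.
Since f''(x) = -6x^2 - 4x + 4, we get f''(-2) = -12 < 0 ⇒ local maximum; f''(0) = 4 > 0 ⇒ local minimum; f''(1) = -6 < 0 ⇒ local maximum.
So the largest local maximum value is f(-2) = 28/3.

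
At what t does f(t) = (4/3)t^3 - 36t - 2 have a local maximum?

f'(t) = 4t^2 - 36 = 0 at t = -3, 3.
Second-derivative test with f''(t) = 8t: f''(-3) = -24 < 0 ⇒ local maximum; f''(3) = 24 > 0 ⇒ local minimum.
Thus f has its local maximum at t = -3, with value 70.

-3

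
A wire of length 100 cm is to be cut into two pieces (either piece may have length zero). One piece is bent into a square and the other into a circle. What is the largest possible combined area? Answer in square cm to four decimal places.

Let x be the length used for the square. Square side x/4; circle radius (100−x)/(2π).
A(x) = (x/4)² + π·((100−x)/(2π))² = x²/16 + (100−x)²/(4π) for 0 ≤ x ≤ 100. A'(x) = x/8 − (100−x)/(2π) = 0 gives x = 4·100/(π+4) ≈ 56.0099.
A'' > 0, so the interior critical point is a minimum; the maximum is at an endpoint. A(0) = 795.7747 and A(100) = 625.0000, so the largest area is 795.7747.

795.7747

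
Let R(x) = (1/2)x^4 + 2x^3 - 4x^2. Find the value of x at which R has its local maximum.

R'(x) = 2x^3 + 6x^2 - 8x = 0 at x = -4, 0, 1.
Second-derivative test with R''(x) = 6x^2 + 12x - 8: R''(-4) = 40 > 0 ⇒ local minimum; R''(0) = -8 < 0 ⇒ local maximum; R''(1) = 10 > 0 ⇒ local minimum.
The local maximum is R(0) = 0.

0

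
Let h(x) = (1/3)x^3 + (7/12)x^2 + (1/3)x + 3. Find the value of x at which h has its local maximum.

-2/3

h'(x) = x^2 + (7/6)x + 1/3. Setting h'(x) = 0 gives x ∈ {-2/3, -1/2}.
h''(x) = 2x + 7/6. h''(-2/3) = -1/6 < 0 ⇒ local maximum; h''(-1/2) = 1/6 > 0 ⇒ local minimum.
So the local maximum value is h(-2/3) = 238/81.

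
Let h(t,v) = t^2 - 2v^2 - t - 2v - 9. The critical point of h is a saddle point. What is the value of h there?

∂h/∂t = 2t - 1 = 0 and ∂h/∂v = -4v - 2 = 0, so (t, v) = (1/2, -1/2).
The Hessian has h_{tt} = 2, h_{vv} = -4, h_{tv} = 0, giving D = -8 < 0, so the point is a saddle point.
h(1/2, -1/2) = -35/4.

-35/4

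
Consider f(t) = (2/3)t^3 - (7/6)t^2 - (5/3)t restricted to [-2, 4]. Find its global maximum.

The derivative is 2t^2 - (7/3)t - 5/3, which vanishes at t = -1/2 and t = 5/3.
Evaluating at the critical points and endpoints: f(-2) = -20/3; f(-1/2) = 11/24; f(5/3) = -475/162; f(4) = 52/3.
So the maximum is f(4) = 52/3.

52/3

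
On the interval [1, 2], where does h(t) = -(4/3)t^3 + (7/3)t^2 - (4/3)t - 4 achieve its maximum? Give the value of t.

1

Differentiating, h'(t) = -4t^2 + (14/3)t - 4/3; which has no zeros in [1, 2].
Evaluating at the critical points and endpoints: h(1) = -13/3, h(2) = -8.
The maximum over the interval is -13/3, attained at t = 1.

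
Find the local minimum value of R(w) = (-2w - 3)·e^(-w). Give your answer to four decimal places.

-3.2974

Differentiating with the product rule gives R'(w) = (2w + 1)·e^(-w). Since e^(-w) > 0, the only critical point is w = -1/2.
R''(-1/2) has the same sign as 2 > 0, so this is a local minimum.
R(-1/2) = (-2)·e^(1/2) ≈ -3.2974.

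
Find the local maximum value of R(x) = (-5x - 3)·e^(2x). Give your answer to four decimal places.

By the product rule, R'(x) = (-10x - 11)·e^(2x). Since e^(2x) > 0, the only critical point is x = -11/10.
R''(-11/10) has the same sign as -10 < 0, so this is a local maximum.
R(-11/10) = (5/2)·e^(-11/5) ≈ 0.2770.

0.2770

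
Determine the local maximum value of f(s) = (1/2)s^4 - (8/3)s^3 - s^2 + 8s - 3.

11/6

f'(s) = 2s^3 - 8s^2 - 2s + 8 = 0 at s = -1, 1, 4.
f''(s) = 6s^2 - 16s - 2. f''(-1) = 20 > 0 ⇒ local minimum; f''(1) = -12 < 0 ⇒ local maximum; f''(4) = 30 > 0 ⇒ local minimum.
Thus f has its local maximum at s = 1, with value 11/6.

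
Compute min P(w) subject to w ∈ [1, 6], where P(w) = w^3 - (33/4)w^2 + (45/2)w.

61/4

The derivative is 3w^2 - (33/2)w + 45/2, which vanishes at w = 5/2 and w = 3.
Evaluating at the critical points and endpoints: P(1) = 61/4, P(5/2) = 325/16, P(3) = 81/4, P(6) = 54.
Hence the absolute minimum is 61/4 at w = 1.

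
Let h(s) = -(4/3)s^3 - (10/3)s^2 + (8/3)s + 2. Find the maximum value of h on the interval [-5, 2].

72

The derivative is -4s^2 - (20/3)s + 8/3, which vanishes at s = -2 and s = 1/3.
Compare values at every candidate in [-5, 2]: h(-5) = 72,  h(-2) = -6,  h(1/3) = 200/81,  h(2) = -50/3.
The maximum over the interval is 72, attained at s = -5.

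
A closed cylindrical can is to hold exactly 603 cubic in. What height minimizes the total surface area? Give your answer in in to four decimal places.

With radius r and height h, πr²h = 603 so h = 603/(πr²), and S(r) = 2πr² + 2πrh = 2πr² + 2·603/r.
S'(r) = 4πr − 2·603/r² = 0 ⇒ r³ = 603/(2π), so r ≈ 4.5784 and h = 2r ≈ 9.1568.
S''(r) = 4π + 4·603/r³ > 0, so this is the minimum; S ≈ 395.1173.

9.1568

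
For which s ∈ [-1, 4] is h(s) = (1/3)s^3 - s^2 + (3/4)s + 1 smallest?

Differentiating, h'(s) = s^2 - 2s + 3/4; which vanishes at s = 1/2 and s = 3/2.
Compare values at every candidate in [-1, 4]: h(-1) = -13/12,  h(1/2) = 7/6,  h(3/2) = 1,  h(4) = 28/3.
Hence the absolute minimum is -13/12 at s = -1.

-1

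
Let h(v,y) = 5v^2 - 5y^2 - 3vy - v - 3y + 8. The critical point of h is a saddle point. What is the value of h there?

∂h/∂v = 10v - 3y - 1 = 0 and ∂h/∂y = -3v - 10y - 3 = 0, so (v, y) = (1/109, -33/109).
The Hessian has h_{vv} = 10, h_{yy} = -10, h_{vy} = -3, giving D = -109 < 0, so the point is a saddle point.
h(1/109, -33/109) = 921/109.

921/109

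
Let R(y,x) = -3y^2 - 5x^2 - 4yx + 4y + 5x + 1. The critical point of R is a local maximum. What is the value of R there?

∂R/∂y = -6y - 4x + 4 = 0 and ∂R/∂x = -4y - 10x + 5 = 0, so (y, x) = (5/11, 7/22).
The Hessian has R_{yy} = -6, R_{xx} = -10, R_{yx} = -4, giving D = 44 > 0 with R_{yy} < 0, so the point is a local maximum.
R(5/11, 7/22) = 119/44.

119/44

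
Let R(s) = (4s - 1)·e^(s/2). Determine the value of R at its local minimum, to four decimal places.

-3.3349

By the product rule, R'(s) = (2s + 7/2)·e^(s/2). Since e^(s/2) > 0, the only critical point is s = -7/4.
R''(-7/4) has the same sign as 2 > 0, so this is a local minimum.
R(-7/4) = (-8)·e^(-7/8) ≈ -3.3349.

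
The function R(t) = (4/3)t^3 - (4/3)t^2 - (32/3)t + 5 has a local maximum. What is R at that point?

1109/81

R'(t) = 4t^2 - (8/3)t - 32/3. Setting R'(t) = 0 gives t ∈ {-4/3, 2}.
Second-derivative test with R''(t) = 8t - 8/3: R''(-4/3) = -40/3 < 0 ⇒ local maximum; R''(2) = 40/3 > 0 ⇒ local minimum.
So the local maximum value is R(-4/3) = 1109/81.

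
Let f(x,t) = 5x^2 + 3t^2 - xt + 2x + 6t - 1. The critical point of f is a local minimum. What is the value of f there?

∂f/∂x = 10x - t + 2 = 0 and ∂f/∂t = -x + 6t + 6 = 0, so (x, t) = (-18/59, -62/59).
The Hessian has f_{xx} = 10, f_{tt} = 6, f_{xt} = -1, giving D = 59 > 0 with f_{xx} > 0, so the point is a local minimum.
f(-18/59, -62/59) = -263/59.

-263/59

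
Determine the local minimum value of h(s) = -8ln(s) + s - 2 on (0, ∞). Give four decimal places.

-10.6355

h'(s) = -8/s + 1 = 0 gives s = 8.
h''(s) = 8/s², which is positive for s > 0, so this is a local minimum.
h(8) = -8·ln(8) + 8 - 2 ≈ -10.6355.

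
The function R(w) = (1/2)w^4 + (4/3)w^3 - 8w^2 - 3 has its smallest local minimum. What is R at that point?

-265/3

R'(w) = 2w^3 + 4w^2 - 16w. Setting R'(w) = 0 gives w ∈ {-4, 0, 2}.
Since R''(w) = 6w^2 + 8w - 16, we get R''(-4) = 48 > 0 ⇒ local minimum; R''(0) = -16 < 0 ⇒ local maximum; R''(2) = 24 > 0 ⇒ local minimum.
So the smallest local minimum value is R(-4) = -265/3.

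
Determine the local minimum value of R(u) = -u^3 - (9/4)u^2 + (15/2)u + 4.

-211/16

Critical points: R'(u) = -3u^2 - (9/2)u + 15/2 vanishes at u = -5/2, 1.
Since R''(u) = -6u - 9/2, we get R''(-5/2) = 21/2 > 0 ⇒ local minimum; R''(1) = -21/2 < 0 ⇒ local maximum.
The local minimum is R(-5/2) = -211/16.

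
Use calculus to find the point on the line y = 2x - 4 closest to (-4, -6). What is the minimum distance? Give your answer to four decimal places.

2.6833

Minimize D(x)^2 = (x + 4)^2 + (2x + 2)^2.
d/dx[D^2] = 2(x + 4) + 2·2·(2x + 2) = 0 ⇒ x = -8/5.
Then y = -36/5 and the distance is √(36/5) ≈ 2.6833.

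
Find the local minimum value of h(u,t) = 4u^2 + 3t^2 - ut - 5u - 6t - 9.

∂h/∂u = 8u - t - 5 = 0 and ∂h/∂t = -u + 6t - 6 = 0, so (u, t) = (36/47, 53/47).
The Hessian has h_{uu} = 8, h_{tt} = 6, h_{ut} = -1, giving D = 47 > 0 with h_{uu} > 0, so the point is a local minimum.
h(36/47, 53/47) = -672/47.

-672/47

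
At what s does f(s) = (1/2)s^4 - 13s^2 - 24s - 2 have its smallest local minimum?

Critical points: f'(s) = 2s^3 - 26s - 24 vanishes at s = -3, -1, 4.
f''(s) = 6s^2 - 26. f''(-3) = 28 > 0 ⇒ local minimum; f''(-1) = -20 < 0 ⇒ local maximum; f''(4) = 70 > 0 ⇒ local minimum.
The smallest local minimum is f(4) = -178.

4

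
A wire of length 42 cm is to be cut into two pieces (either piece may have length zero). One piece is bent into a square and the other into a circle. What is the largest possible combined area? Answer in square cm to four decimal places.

140.3747

Let x be the length used for the square. Square side x/4; circle radius (42−x)/(2π).
A(x) = (x/4)² + π·((42−x)/(2π))² = x²/16 + (42−x)²/(4π) for 0 ≤ x ≤ 42. A'(x) = x/8 − (42−x)/(2π) = 0 gives x = 4·42/(π+4) ≈ 23.5242.
A'' > 0, so the interior critical point is a minimum; the maximum is at an endpoint. A(0) = 140.3747 and A(42) = 110.2500, so the largest area is 140.3747.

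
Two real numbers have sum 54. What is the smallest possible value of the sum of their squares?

1458

With a + b = 54, a^2 + b^2 = a^2 + (54 − a)^2.
The derivative 2a − 2(54 − a) = 4a − 108 vanishes at a = 27; second derivative 4 > 0, a minimum.
The minimum is 2·(27)^2 = 1458.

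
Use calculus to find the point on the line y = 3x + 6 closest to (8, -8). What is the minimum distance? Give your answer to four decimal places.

Minimize D(x)^2 = (x - 8)^2 + (3x + 14)^2.
d/dx[D^2] = 2(x - 8) + 2·3·(3x + 14) = 0 ⇒ x = -17/5.
Then y = -21/5 and the distance is √(722/5) ≈ 12.0167.

12.0167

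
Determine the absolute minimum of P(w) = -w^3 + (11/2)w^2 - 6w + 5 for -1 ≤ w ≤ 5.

The derivative is -3w^2 + 11w - 6, which vanishes at w = 2/3 and w = 3.
Candidates: P(-1) = 35/2; P(2/3) = 85/27; P(3) = 19/2; P(5) = -25/2.
The minimum over the interval is -25/2, attained at w = 5.

-25/2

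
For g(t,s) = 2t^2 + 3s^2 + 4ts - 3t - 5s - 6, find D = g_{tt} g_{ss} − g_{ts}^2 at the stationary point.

∂g/∂t = 4t + 4s - 3 = 0 and ∂g/∂s = 4t + 6s - 5 = 0, so (t, s) = (-1/4, 1).
The Hessian has g_{tt} = 4, g_{ss} = 6, g_{ts} = 4, giving D = 8 > 0 with g_{tt} > 0, so the point is a local minimum.
D = (4)·(6) − (4)^2 = 8.

8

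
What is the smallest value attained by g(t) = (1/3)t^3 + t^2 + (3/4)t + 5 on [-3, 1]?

11/4

Differentiating, g'(t) = t^2 + 2t + 3/4; which vanishes at t = -3/2 and t = -1/2.
Evaluating at the critical points and endpoints: g(-3) = 11/4, g(-3/2) = 5, g(-1/2) = 29/6, g(1) = 85/12.
Hence the absolute minimum is 11/4 at t = -3.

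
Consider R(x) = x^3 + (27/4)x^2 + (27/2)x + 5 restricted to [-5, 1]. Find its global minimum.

The derivative is 3x^2 + (27/2)x + 27/2, which vanishes at x = -3 and x = -3/2.
Evaluating at the critical points and endpoints: R(-5) = -75/4; R(-3) = -7/4; R(-3/2) = -55/16; R(1) = 105/4.
So the minimum is R(-5) = -75/4.

-75/4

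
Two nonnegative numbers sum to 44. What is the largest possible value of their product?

With x + y = 44, the product is P(x) = x(44 − x).
P'(x) = 44 − 2x = 0 gives x = 22; P'' = −2 < 0, so this is the maximum.
P = 22·22 = 484.

484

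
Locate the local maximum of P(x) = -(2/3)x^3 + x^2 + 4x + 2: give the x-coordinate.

2

Critical points: P'(x) = -2x^2 + 2x + 4 vanishes at x = -1, 2.
Second-derivative test with P''(x) = -4x + 2: P''(-1) = 6 > 0 ⇒ local minimum; P''(2) = -6 < 0 ⇒ local maximum.
The local maximum is P(2) = 26/3.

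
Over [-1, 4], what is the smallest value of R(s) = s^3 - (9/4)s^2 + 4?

3/4

Differentiating, R'(s) = 3s^2 - (9/2)s; which vanishes at s = 0 and s = 3/2.
Candidates: R(-1) = 3/4, R(0) = 4, R(3/2) = 37/16, R(4) = 32.
The minimum over the interval is 3/4, attained at s = -1.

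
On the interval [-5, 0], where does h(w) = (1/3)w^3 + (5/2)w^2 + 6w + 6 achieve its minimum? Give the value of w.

-5

The derivative is w^2 + 5w + 6, which vanishes at w = -3 and w = -2.
Evaluating at the critical points and endpoints: h(-5) = -19/6, h(-3) = 3/2, h(-2) = 4/3, h(0) = 6.
Hence the absolute minimum is -19/6 at w = -5.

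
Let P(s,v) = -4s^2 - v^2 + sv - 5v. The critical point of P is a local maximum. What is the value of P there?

20/3

∂P/∂s = -8s + v = 0 and ∂P/∂v = s - 2v - 5 = 0, so (s, v) = (-1/3, -8/3).
The Hessian has P_{ss} = -8, P_{vv} = -2, P_{sv} = 1, giving D = 15 > 0 with P_{ss} < 0, so the point is a local maximum.
P(-1/3, -8/3) = 20/3.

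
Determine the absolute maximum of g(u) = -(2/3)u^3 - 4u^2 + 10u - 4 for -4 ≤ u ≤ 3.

The derivative is -2u^2 - 8u + 10, whose only zero in [-4, 3] is u = 1.
Candidates: g(-4) = -196/3, g(1) = 4/3, g(3) = -28.
The maximum over the interval is 4/3, attained at u = 1.

4/3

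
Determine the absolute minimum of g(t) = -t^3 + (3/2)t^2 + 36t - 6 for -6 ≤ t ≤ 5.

The derivative is -3t^2 + 3t + 36, which vanishes at t = -3 and t = 4.
Candidates: g(-6) = 48,  g(-3) = -147/2,  g(4) = 98,  g(5) = 173/2.
The minimum over the interval is -147/2, attained at t = -3.

-147/2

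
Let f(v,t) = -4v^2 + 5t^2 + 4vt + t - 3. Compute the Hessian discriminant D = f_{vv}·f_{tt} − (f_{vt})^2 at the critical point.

∂f/∂v = -8v + 4t = 0 and ∂f/∂t = 4v + 10t + 1 = 0, so (v, t) = (-1/24, -1/12).
The Hessian has f_{vv} = -8, f_{tt} = 10, f_{vt} = 4, giving D = -96 < 0, so the point is a saddle point.
D = (-8)·(10) − (4)^2 = -96.

-96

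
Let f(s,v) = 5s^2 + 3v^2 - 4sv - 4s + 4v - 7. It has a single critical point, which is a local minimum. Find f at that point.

-93/11

∂f/∂s = 10s - 4v - 4 = 0 and ∂f/∂v = -4s + 6v + 4 = 0, so (s, v) = (2/11, -6/11).
The Hessian has f_{ss} = 10, f_{vv} = 6, f_{sv} = -4, giving D = 44 > 0 with f_{ss} > 0, so the point is a local minimum.
f(2/11, -6/11) = -93/11.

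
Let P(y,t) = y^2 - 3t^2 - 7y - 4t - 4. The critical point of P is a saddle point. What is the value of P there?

-179/12

∂P/∂y = 2y - 7 = 0 and ∂P/∂t = -6t - 4 = 0, so (y, t) = (7/2, -2/3).
The Hessian has P_{yy} = 2, P_{tt} = -6, P_{yt} = 0, giving D = -12 < 0, so the point is a saddle point.
P(7/2, -2/3) = -179/12.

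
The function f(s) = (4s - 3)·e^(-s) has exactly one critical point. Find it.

7/4

By the product rule, f'(s) = (-4s + 7)·e^(-s). Since e^(-s) > 0, the only critical point is s = 7/4.
f''(7/4) has the same sign as -4 < 0, so this is a local maximum.
f(7/4) = (4)·e^(-7/4) ≈ 0.6951.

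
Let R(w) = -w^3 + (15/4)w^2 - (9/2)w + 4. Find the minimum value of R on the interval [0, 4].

-18

Differentiating, R'(w) = -3w^2 + (15/2)w - 9/2; which vanishes at w = 1 and w = 3/2.
Evaluating at the critical points and endpoints: R(0) = 4, R(1) = 9/4, R(3/2) = 37/16, R(4) = -18.
The minimum over the interval is -18, attained at w = 4.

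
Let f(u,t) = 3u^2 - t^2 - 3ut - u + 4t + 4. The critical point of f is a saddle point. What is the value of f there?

∂f/∂u = 6u - 3t - 1 = 0 and ∂f/∂t = -3u - 2t + 4 = 0, so (u, t) = (2/3, 1).
The Hessian has f_{uu} = 6, f_{tt} = -2, f_{ut} = -3, giving D = -21 < 0, so the point is a saddle point.
f(2/3, 1) = 17/3.

17/3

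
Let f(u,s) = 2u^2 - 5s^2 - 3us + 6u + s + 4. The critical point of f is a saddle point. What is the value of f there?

∂f/∂u = 4u - 3s + 6 = 0 and ∂f/∂s = -3u - 10s + 1 = 0, so (u, s) = (-57/49, 22/49).
The Hessian has f_{uu} = 4, f_{ss} = -10, f_{us} = -3, giving D = -49 < 0, so the point is a saddle point.
f(-57/49, 22/49) = 36/49.

36/49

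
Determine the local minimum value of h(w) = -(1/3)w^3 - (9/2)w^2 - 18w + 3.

Critical points: h'(w) = -w^2 - 9w - 18 vanishes at w = -6, -3.
h''(w) = -2w - 9. h''(-6) = 3 > 0 ⇒ local minimum; h''(-3) = -3 < 0 ⇒ local maximum.
Thus h has its local minimum at w = -6, with value 21.

21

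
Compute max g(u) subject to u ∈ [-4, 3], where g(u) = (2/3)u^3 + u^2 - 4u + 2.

The derivative is 2u^2 + 2u - 4, which vanishes at u = -2 and u = 1.
Candidates: g(-4) = -26/3,  g(-2) = 26/3,  g(1) = -1/3,  g(3) = 17.
So the maximum is g(3) = 17.

17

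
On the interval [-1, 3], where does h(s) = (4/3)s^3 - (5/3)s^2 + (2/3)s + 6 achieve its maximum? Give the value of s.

h'(s) = 4s^2 - (10/3)s + 2/3, which vanishes at s = 1/3 and s = 1/2.
Compare values at every candidate in [-1, 3]: h(-1) = 7/3, h(1/3) = 493/81, h(1/2) = 73/12, h(3) = 29.
So the maximum is h(3) = 29.

3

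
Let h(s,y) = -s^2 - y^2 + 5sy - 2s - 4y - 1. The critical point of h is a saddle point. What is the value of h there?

∂h/∂s = -2s + 5y - 2 = 0 and ∂h/∂y = 5s - 2y - 4 = 0, so (s, y) = (8/7, 6/7).
The Hessian has h_{ss} = -2, h_{yy} = -2, h_{sy} = 5, giving D = -21 < 0, so the point is a saddle point.
h(8/7, 6/7) = -27/7.

-27/7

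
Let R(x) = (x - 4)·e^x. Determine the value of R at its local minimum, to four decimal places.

Differentiating with the product rule gives R'(x) = (x - 3)·e^x. Since e^x > 0, the only critical point is x = 3.
R''(3) has the same sign as 1 > 0, so this is a local minimum.
R(3) = (-1)·e^(3) ≈ -20.0855.

-20.0855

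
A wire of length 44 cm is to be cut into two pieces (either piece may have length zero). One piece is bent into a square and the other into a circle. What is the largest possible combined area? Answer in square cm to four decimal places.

Let x be the length used for the square. Square side x/4; circle radius (44−x)/(2π).
A(x) = (x/4)² + π·((44−x)/(2π))² = x²/16 + (44−x)²/(4π) for 0 ≤ x ≤ 44. A'(x) = x/8 − (44−x)/(2π) = 0 gives x = 4·44/(π+4) ≈ 24.6444.
A'' > 0, so the interior critical point is a minimum; the maximum is at an endpoint. A(0) = 154.0620 and A(44) = 121.0000, so the largest area is 154.0620.

154.0620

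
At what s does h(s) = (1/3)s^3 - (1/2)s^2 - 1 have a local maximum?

0

Critical points: h'(s) = s^2 - s vanishes at s = 0, 1.
h''(s) = 2s - 1. h''(0) = -1 < 0 ⇒ local maximum; h''(1) = 1 > 0 ⇒ local minimum.
Thus h has its local maximum at s = 0, with value -1.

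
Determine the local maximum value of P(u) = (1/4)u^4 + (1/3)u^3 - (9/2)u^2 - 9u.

53/12

P'(u) = u^3 + u^2 - 9u - 9 = 0 at u = -3, -1, 3.
P''(u) = 3u^2 + 2u - 9. P''(-3) = 12 > 0 ⇒ local minimum; P''(-1) = -8 < 0 ⇒ local maximum; P''(3) = 24 > 0 ⇒ local minimum.
So the local maximum value is P(-1) = 53/12.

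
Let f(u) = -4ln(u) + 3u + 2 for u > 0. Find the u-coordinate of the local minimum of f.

4/3

f'(u) = -4/u + 3 = 0 gives u = 4/3.
f''(u) = 4/u², which is positive for u > 0, so this is a local minimum.
f(4/3) = -4·ln(4/3) + 4 + 2 ≈ 4.8493.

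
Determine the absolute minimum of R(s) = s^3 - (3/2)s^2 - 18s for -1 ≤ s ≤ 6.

Differentiating, R'(s) = 3s^2 - 3s - 18; whose only zero in [-1, 6] is s = 3.
Evaluating at the critical points and endpoints: R(-1) = 31/2; R(3) = -81/2; R(6) = 54.
Hence the absolute minimum is -81/2 at s = 3.

-81/2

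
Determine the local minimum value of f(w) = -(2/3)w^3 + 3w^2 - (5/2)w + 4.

f'(w) = -2w^2 + 6w - 5/2 = 0 at w = 1/2, 5/2.
Second-derivative test with f''(w) = -4w + 6: f''(1/2) = 4 > 0 ⇒ local minimum; f''(5/2) = -4 < 0 ⇒ local maximum.
The local minimum is f(1/2) = 41/12.

41/12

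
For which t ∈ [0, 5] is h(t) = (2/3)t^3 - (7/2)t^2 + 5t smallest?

0

h'(t) = 2t^2 - 7t + 5, which vanishes at t = 1 and t = 5/2.
Evaluating at the critical points and endpoints: h(0) = 0, h(1) = 13/6, h(5/2) = 25/24, h(5) = 125/6.
The minimum over the interval is 0, attained at t = 0.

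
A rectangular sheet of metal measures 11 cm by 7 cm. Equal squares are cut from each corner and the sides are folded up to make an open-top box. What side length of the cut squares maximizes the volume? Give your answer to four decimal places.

With cut size x, the volume is V(x) = x(11 − 2x)(7 − 2x) for 0 < x < 3.5.
V'(x) = 12x^2 − 72x + 77. Setting V'(x) = 0 gives x ≈ 1.3927 (the root in (0, 3.5)).
V''(x) = 24x − 72 is negative there, so this is the maximum; V ≈ 48.2170.

1.3927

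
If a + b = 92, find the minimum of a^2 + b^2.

With a + b = 92, a^2 + b^2 = a^2 + (92 − a)^2.
The derivative 2a − 2(92 − a) = 4a − 184 vanishes at a = 46; second derivative 4 > 0, a minimum.
The minimum is 2·(46)^2 = 4232.

4232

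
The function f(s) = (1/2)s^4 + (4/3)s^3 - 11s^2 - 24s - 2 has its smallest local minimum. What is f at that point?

-193/2

Critical points: f'(s) = 2s^3 + 4s^2 - 22s - 24 vanishes at s = -4, -1, 3.
Second-derivative test with f''(s) = 6s^2 + 8s - 22: f''(-4) = 42 > 0 ⇒ local minimum; f''(-1) = -24 < 0 ⇒ local maximum; f''(3) = 56 > 0 ⇒ local minimum.
So the smallest local minimum value is f(3) = -193/2.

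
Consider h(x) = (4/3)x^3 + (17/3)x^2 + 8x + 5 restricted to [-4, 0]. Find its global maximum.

Differentiating, h'(x) = 4x^2 + (34/3)x + 8; which vanishes at x = -3/2 and x = -4/3.
Evaluating at the critical points and endpoints: h(-4) = -65/3; h(-3/2) = 5/4; h(-4/3) = 101/81; h(0) = 5.
So the maximum is h(0) = 5.

5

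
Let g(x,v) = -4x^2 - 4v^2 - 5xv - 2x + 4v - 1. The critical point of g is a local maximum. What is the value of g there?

27/13

∂g/∂x = -8x - 5v - 2 = 0 and ∂g/∂v = -5x - 8v + 4 = 0, so (x, v) = (-12/13, 14/13).
The Hessian has g_{xx} = -8, g_{vv} = -8, g_{xv} = -5, giving D = 39 > 0 with g_{xx} < 0, so the point is a local maximum.
g(-12/13, 14/13) = 27/13.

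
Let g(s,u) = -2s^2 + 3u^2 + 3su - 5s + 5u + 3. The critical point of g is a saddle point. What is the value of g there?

199/33

∂g/∂s = -4s + 3u - 5 = 0 and ∂g/∂u = 3s + 6u + 5 = 0, so (s, u) = (-15/11, -5/33).
The Hessian has g_{ss} = -4, g_{uu} = 6, g_{su} = 3, giving D = -33 < 0, so the point is a saddle point.
g(-15/11, -5/33) = 199/33.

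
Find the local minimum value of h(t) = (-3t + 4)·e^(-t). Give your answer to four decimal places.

h'(t) = (-3)·e^(-t) + (-3t + 4)·(-1)·e^(-t) = (3t - 7)·e^(-t). Since e^(-t) > 0, the only critical point is t = 7/3.
h''(7/3) has the same sign as 3 > 0, so this is a local minimum.
h(7/3) = (-3)·e^(-7/3) ≈ -0.2909.

-0.2909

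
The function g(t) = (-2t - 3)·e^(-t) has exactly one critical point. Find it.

g'(t) = (-2)·e^(-t) + (-2t - 3)·(-1)·e^(-t) = (2t + 1)·e^(-t). Since e^(-t) > 0, the only critical point is t = -1/2.
g''(-1/2) has the same sign as 2 > 0, so this is a local minimum.
g(-1/2) = (-2)·e^(1/2) ≈ -3.2974.

-1/2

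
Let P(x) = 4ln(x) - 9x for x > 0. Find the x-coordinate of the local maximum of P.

P'(x) = 4/x − 9 = 0 gives x = 4/9.
P''(x) = -4/x², which is negative for x > 0, so this is a local maximum.
P(4/9) = 4·ln(4/9) - 4 ≈ -7.2437.

4/9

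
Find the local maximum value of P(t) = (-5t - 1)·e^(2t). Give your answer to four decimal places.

0.6165

By the product rule, P'(t) = (-10t - 7)·e^(2t). Since e^(2t) > 0, the only critical point is t = -7/10.
P''(-7/10) has the same sign as -10 < 0, so this is a local maximum.
P(-7/10) = (5/2)·e^(-7/5) ≈ 0.6165.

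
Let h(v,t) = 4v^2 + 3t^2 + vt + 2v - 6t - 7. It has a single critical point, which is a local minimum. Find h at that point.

-497/47

∂h/∂v = 8v + t + 2 = 0 and ∂h/∂t = v + 6t - 6 = 0, so (v, t) = (-18/47, 50/47).
The Hessian has h_{vv} = 8, h_{tt} = 6, h_{vt} = 1, giving D = 47 > 0 with h_{vv} > 0, so the point is a local minimum.
h(-18/47, 50/47) = -497/47.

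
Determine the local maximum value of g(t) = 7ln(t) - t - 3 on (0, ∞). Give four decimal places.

g'(t) = 7/t − 1 = 0 gives t = 7.
g''(t) = -7/t², which is negative for t > 0, so this is a local maximum.
g(7) = 7·ln(7) - 7 - 3 ≈ 3.6214.

3.6214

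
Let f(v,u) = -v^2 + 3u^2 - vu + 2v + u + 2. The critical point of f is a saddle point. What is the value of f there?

∂f/∂v = -2v - u + 2 = 0 and ∂f/∂u = -v + 6u + 1 = 0, so (v, u) = (1, 0).
The Hessian has f_{vv} = -2, f_{uu} = 6, f_{vu} = -1, giving D = -13 < 0, so the point is a saddle point.
f(1, 0) = 3.

3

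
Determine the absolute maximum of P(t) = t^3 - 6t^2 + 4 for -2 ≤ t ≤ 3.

Differentiating, P'(t) = 3t^2 - 12t; whose only zero in [-2, 3] is t = 0.
Compare values at every candidate in [-2, 3]: P(-2) = -28; P(0) = 4; P(3) = -23.
Hence the absolute maximum is 4 at t = 0.

4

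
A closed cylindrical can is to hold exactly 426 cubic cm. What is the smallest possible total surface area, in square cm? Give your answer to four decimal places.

With radius r and height h, πr²h = 426 so h = 426/(πr²), and S(r) = 2πr² + 2πrh = 2πr² + 2·426/r.
S'(r) = 4πr − 2·426/r² = 0 ⇒ r³ = 426/(2π), so r ≈ 4.0776 and h = 2r ≈ 8.1553.
S''(r) = 4π + 4·426/r³ > 0, so this is the minimum; S ≈ 313.4158.

313.4158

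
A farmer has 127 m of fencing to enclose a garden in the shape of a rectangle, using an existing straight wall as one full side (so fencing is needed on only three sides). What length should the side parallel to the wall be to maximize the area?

Let the sides perpendicular to the wall have length x and the parallel side y, so 2x + y = 127 and the area is A = xy = x(127 − 2x).
A'(x) = 127 − 4x = 0 gives x = 127/4, and A''(x) = −4 < 0 confirms a maximum.
Then y = 127 − 2·127/4 = 127/2 and A = 16129/8.

127/2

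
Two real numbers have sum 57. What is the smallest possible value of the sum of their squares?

3249/2

With a + b = 57, a^2 + b^2 = a^2 + (57 − a)^2.
The derivative 2a − 2(57 − a) = 4a − 114 vanishes at a = 57/2; second derivative 4 > 0, a minimum.
The minimum is 2·(57/2)^2 = 3249/2.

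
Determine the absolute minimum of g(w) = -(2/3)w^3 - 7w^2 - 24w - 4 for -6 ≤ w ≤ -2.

64/3

g'(w) = -2w^2 - 14w - 24, which vanishes at w = -4 and w = -3.
Compare values at every candidate in [-6, -2]: g(-6) = 32,  g(-4) = 68/3,  g(-3) = 23,  g(-2) = 64/3.
The minimum over the interval is 64/3, attained at w = -2.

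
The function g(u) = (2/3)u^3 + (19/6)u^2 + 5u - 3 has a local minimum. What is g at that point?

Critical points: g'(u) = 2u^2 + (19/3)u + 5 vanishes at u = -5/3, -3/2.
g''(u) = 4u + 19/3. g''(-5/3) = -1/3 < 0 ⇒ local maximum; g''(-3/2) = 1/3 > 0 ⇒ local minimum.
Thus g has its local minimum at u = -3/2, with value -45/8.

-45/8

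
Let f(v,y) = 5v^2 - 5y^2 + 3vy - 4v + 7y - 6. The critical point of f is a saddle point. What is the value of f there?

∂f/∂v = 10v + 3y - 4 = 0 and ∂f/∂y = 3v - 10y + 7 = 0, so (v, y) = (19/109, 82/109).
The Hessian has f_{vv} = 10, f_{yy} = -10, f_{vy} = 3, giving D = -109 < 0, so the point is a saddle point.
f(19/109, 82/109) = -405/109.

-405/109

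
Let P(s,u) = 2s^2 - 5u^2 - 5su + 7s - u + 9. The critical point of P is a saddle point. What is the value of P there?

∂P/∂s = 4s - 5u + 7 = 0 and ∂P/∂u = -5s - 10u - 1 = 0, so (s, u) = (-15/13, 31/65).
The Hessian has P_{ss} = 4, P_{uu} = -10, P_{su} = -5, giving D = -65 < 0, so the point is a saddle point.
P(-15/13, 31/65) = 307/65.

307/65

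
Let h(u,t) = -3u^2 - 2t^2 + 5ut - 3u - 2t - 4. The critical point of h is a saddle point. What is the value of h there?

∂h/∂u = -6u + 5t - 3 = 0 and ∂h/∂t = 5u - 4t - 2 = 0, so (u, t) = (22, 27).
The Hessian has h_{uu} = -6, h_{tt} = -4, h_{ut} = 5, giving D = -1 < 0, so the point is a saddle point.
h(22, 27) = -64.

-64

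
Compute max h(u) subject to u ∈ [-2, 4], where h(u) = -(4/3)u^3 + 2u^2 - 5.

41/3

h'(u) = -4u^2 + 4u, which vanishes at u = 0 and u = 1.
Compare values at every candidate in [-2, 4]: h(-2) = 41/3,  h(0) = -5,  h(1) = -13/3,  h(4) = -175/3.
So the maximum is h(-2) = 41/3.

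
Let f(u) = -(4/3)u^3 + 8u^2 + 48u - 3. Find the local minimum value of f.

-169/3

f'(u) = -4u^2 + 16u + 48. Setting f'(u) = 0 gives u ∈ {-2, 6}.
Since f''(u) = -8u + 16, we get f''(-2) = 32 > 0 ⇒ local minimum; f''(6) = -32 < 0 ⇒ local maximum.
The local minimum is f(-2) = -169/3.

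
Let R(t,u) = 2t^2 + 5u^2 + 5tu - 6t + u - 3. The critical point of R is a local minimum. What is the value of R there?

∂R/∂t = 4t + 5u - 6 = 0 and ∂R/∂u = 5t + 10u + 1 = 0, so (t, u) = (13/3, -34/15).
The Hessian has R_{tt} = 4, R_{uu} = 10, R_{tu} = 5, giving D = 15 > 0 with R_{tt} > 0, so the point is a local minimum.
R(13/3, -34/15) = -257/15.

-257/15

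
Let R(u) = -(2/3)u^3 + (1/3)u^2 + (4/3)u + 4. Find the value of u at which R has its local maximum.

1

R'(u) = -2u^2 + (2/3)u + 4/3 = 0 at u = -2/3, 1.
Since R''(u) = -4u + 2/3, we get R''(-2/3) = 10/3 > 0 ⇒ local minimum; R''(1) = -10/3 < 0 ⇒ local maximum.
The local maximum is R(1) = 5.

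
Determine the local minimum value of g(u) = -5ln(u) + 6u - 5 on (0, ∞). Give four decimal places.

0.9116

g'(u) = -5/u + 6 = 0 gives u = 5/6.
g''(u) = 5/u², which is positive for u > 0, so this is a local minimum.
g(5/6) = -5·ln(5/6) + 5 - 5 ≈ 0.9116.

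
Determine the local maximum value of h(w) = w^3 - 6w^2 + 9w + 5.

h'(w) = 3w^2 - 12w + 9 = 0 at w = 1, 3.
h''(w) = 6w - 12. h''(1) = -6 < 0 ⇒ local maximum; h''(3) = 6 > 0 ⇒ local minimum.
So the local maximum value is h(1) = 9.

9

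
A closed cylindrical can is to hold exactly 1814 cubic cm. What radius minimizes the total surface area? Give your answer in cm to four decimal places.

With radius r and height h, πr²h = 1814 so h = 1814/(πr²), and S(r) = 2πr² + 2πrh = 2πr² + 2·1814/r.
S'(r) = 4πr − 2·1814/r² = 0 ⇒ r³ = 1814/(2π), so r ≈ 6.6093 and h = 2r ≈ 13.2185.
S''(r) = 4π + 4·1814/r³ > 0, so this is the minimum; S ≈ 823.3909.

6.6093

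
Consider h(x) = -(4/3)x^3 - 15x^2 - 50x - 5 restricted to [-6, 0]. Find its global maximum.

565/12

Differentiating, h'(x) = -4x^2 - 30x - 50; which vanishes at x = -5 and x = -5/2.
Evaluating at the critical points and endpoints: h(-6) = 43, h(-5) = 110/3, h(-5/2) = 565/12, h(0) = -5.
Hence the absolute maximum is 565/12 at x = -5/2.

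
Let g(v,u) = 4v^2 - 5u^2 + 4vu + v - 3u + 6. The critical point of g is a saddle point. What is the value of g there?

619/96

∂g/∂v = 8v + 4u + 1 = 0 and ∂g/∂u = 4v - 10u - 3 = 0, so (v, u) = (1/48, -7/24).
The Hessian has g_{vv} = 8, g_{uu} = -10, g_{vu} = 4, giving D = -96 < 0, so the point is a saddle point.
g(1/48, -7/24) = 619/96.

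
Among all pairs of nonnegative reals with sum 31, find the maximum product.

961/4

With x + y = 31, the product is P(x) = x(31 − x).
P'(x) = 31 − 2x = 0 gives x = 31/2; P'' = −2 < 0, so this is the maximum.
P = 31/2·31/2 = 961/4.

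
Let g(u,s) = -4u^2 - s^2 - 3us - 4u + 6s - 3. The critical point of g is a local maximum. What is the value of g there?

∂g/∂u = -8u - 3s - 4 = 0 and ∂g/∂s = -3u - 2s + 6 = 0, so (u, s) = (-26/7, 60/7).
The Hessian has g_{uu} = -8, g_{ss} = -2, g_{us} = -3, giving D = 7 > 0 with g_{uu} < 0, so the point is a local maximum.
g(-26/7, 60/7) = 211/7.

211/7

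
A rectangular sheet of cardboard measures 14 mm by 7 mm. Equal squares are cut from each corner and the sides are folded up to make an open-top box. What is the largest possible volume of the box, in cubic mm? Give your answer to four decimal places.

With cut size x, the volume is V(x) = x(14 − 2x)(7 − 2x) for 0 < x < 3.5.
V'(x) = 12x^2 − 84x + 98. Setting V'(x) = 0 gives x ≈ 1.4793 (the root in (0, 3.5)).
V''(x) = 24x − 84 is negative there, so this is the maximum; V ≈ 66.0104.

66.0104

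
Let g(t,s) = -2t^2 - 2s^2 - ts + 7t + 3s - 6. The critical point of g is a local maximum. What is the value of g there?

1/3

∂g/∂t = -4t - s + 7 = 0 and ∂g/∂s = -t - 4s + 3 = 0, so (t, s) = (5/3, 1/3).
The Hessian has g_{tt} = -4, g_{ss} = -4, g_{ts} = -1, giving D = 15 > 0 with g_{tt} < 0, so the point is a local maximum.
g(5/3, 1/3) = 1/3.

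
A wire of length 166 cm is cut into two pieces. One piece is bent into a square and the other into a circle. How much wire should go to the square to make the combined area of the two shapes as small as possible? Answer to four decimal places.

Let x be the length used for the square. Square side x/4; circle radius (166−x)/(2π).
A(x) = (x/4)² + π·((166−x)/(2π))² = x²/16 + (166−x)²/(4π) for 0 ≤ x ≤ 166. A'(x) = x/8 − (166−x)/(2π) = 0 gives x = 4·166/(π+4) ≈ 92.9765.
A'' = 1/8 + 1/(2π) > 0, so this gives the minimum combined area; x ≈ 92.9765 cm to the square.

92.9765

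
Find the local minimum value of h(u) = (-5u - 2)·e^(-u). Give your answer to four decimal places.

-2.7441

h'(u) = (-5)·e^(-u) + (-5u - 2)·(-1)·e^(-u) = (5u - 3)·e^(-u). Since e^(-u) > 0, the only critical point is u = 3/5.
h''(3/5) has the same sign as 5 > 0, so this is a local minimum.
h(3/5) = (-5)·e^(-3/5) ≈ -2.7441.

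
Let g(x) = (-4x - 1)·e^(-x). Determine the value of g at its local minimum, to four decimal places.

-1.8895

g'(x) = (-4)·e^(-x) + (-4x - 1)·(-1)·e^(-x) = (4x - 3)·e^(-x). Since e^(-x) > 0, the only critical point is x = 3/4.
g''(3/4) has the same sign as 4 > 0, so this is a local minimum.
g(3/4) = (-4)·e^(-3/4) ≈ -1.8895.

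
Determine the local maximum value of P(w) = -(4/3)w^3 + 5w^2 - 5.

Critical points: P'(w) = -4w^2 + 10w vanishes at w = 0, 5/2.
P''(w) = -8w + 10. P''(0) = 10 > 0 ⇒ local minimum; P''(5/2) = -10 < 0 ⇒ local maximum.
So the local maximum value is P(5/2) = 65/12.

65/12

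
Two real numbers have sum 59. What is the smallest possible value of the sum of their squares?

With a + b = 59, a^2 + b^2 = a^2 + (59 − a)^2.
The derivative 2a − 2(59 − a) = 4a − 118 vanishes at a = 59/2; second derivative 4 > 0, a minimum.
The minimum is 2·(59/2)^2 = 3481/2.

3481/2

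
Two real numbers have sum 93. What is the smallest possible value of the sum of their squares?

With a + b = 93, a^2 + b^2 = a^2 + (93 − a)^2.
The derivative 2a − 2(93 − a) = 4a − 186 vanishes at a = 93/2; second derivative 4 > 0, a minimum.
The minimum is 2·(93/2)^2 = 8649/2.

8649/2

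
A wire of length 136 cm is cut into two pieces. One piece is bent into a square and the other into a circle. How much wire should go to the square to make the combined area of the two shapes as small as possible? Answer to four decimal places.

Let x be the length used for the square. Square side x/4; circle radius (136−x)/(2π).
A(x) = (x/4)² + π·((136−x)/(2π))² = x²/16 + (136−x)²/(4π) for 0 ≤ x ≤ 136. A'(x) = x/8 − (136−x)/(2π) = 0 gives x = 4·136/(π+4) ≈ 76.1735.
A'' = 1/8 + 1/(2π) > 0, so this gives the minimum combined area; x ≈ 76.1735 cm to the square.

76.1735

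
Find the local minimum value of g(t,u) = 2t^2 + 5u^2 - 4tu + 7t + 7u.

∂g/∂t = 4t - 4u + 7 = 0 and ∂g/∂u = -4t + 10u + 7 = 0, so (t, u) = (-49/12, -7/3).
The Hessian has g_{tt} = 4, g_{uu} = 10, g_{tu} = -4, giving D = 24 > 0 with g_{tt} > 0, so the point is a local minimum.
g(-49/12, -7/3) = -539/24.

-539/24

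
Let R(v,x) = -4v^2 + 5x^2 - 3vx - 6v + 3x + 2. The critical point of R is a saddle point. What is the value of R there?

∂R/∂v = -8v - 3x - 6 = 0 and ∂R/∂x = -3v + 10x + 3 = 0, so (v, x) = (-51/89, -42/89).
The Hessian has R_{vv} = -8, R_{xx} = 10, R_{vx} = -3, giving D = -89 < 0, so the point is a saddle point.
R(-51/89, -42/89) = 268/89.

268/89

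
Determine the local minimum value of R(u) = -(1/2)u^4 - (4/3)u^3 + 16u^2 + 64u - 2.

Critical points: R'(u) = -2u^3 - 4u^2 + 32u + 64 vanishes at u = -4, -2, 4.
Since R''(u) = -6u^2 - 8u + 32, we get R''(-4) = -32 < 0 ⇒ local maximum; R''(-2) = 24 > 0 ⇒ local minimum; R''(4) = -96 < 0 ⇒ local maximum.
Thus R has its local minimum at u = -2, with value -190/3.

-190/3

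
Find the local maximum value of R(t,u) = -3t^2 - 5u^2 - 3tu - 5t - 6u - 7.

∂R/∂t = -6t - 3u - 5 = 0 and ∂R/∂u = -3t - 10u - 6 = 0, so (t, u) = (-32/51, -7/17).
The Hessian has R_{tt} = -6, R_{uu} = -10, R_{tu} = -3, giving D = 51 > 0 with R_{tt} < 0, so the point is a local maximum.
R(-32/51, -7/17) = -214/51.

-214/51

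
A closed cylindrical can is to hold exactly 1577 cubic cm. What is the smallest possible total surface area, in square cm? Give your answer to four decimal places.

750.0134

With radius r and height h, πr²h = 1577 so h = 1577/(πr²), and S(r) = 2πr² + 2πrh = 2πr² + 2·1577/r.
S'(r) = 4πr − 2·1577/r² = 0 ⇒ r³ = 1577/(2π), so r ≈ 6.3079 and h = 2r ≈ 12.6158.
S''(r) = 4π + 4·1577/r³ > 0, so this is the minimum; S ≈ 750.0134.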